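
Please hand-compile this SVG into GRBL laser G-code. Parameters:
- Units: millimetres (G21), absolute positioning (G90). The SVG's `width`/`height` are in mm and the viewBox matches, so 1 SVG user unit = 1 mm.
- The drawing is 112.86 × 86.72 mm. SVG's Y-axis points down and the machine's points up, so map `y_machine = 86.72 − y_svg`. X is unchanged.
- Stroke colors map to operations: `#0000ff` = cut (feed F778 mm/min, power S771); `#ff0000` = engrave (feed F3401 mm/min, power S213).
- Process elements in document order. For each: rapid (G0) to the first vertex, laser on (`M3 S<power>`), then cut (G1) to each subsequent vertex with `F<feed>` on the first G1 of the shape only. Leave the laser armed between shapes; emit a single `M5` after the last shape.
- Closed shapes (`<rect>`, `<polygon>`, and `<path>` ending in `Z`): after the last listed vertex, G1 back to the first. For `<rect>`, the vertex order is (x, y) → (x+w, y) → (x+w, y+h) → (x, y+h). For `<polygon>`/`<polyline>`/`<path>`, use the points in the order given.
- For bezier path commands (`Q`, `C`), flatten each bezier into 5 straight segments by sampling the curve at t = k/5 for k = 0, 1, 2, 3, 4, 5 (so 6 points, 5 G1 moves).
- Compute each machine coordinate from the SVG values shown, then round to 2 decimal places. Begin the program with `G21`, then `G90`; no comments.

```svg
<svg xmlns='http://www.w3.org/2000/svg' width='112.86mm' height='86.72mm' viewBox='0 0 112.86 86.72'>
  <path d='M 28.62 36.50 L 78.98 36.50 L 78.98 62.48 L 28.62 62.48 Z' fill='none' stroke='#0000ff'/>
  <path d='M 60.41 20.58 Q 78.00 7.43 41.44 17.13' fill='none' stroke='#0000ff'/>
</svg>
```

G21
G90
G0 X28.62 Y50.22
M3 S771
G1 X78.98 Y50.22 F778
G1 X78.98 Y24.24
G1 X28.62 Y24.24
G1 X28.62 Y50.22
G0 X60.41 Y66.14
M3 S771
G1 X65.28 Y70.49 F778
G1 X65.82 Y73.00
G1 X62.02 Y73.69
G1 X53.90 Y72.56
G1 X41.44 Y69.59
M5

Since the viewBox matches the mm dimensions, user units are millimetres directly. The only transform is the Y-flip y_m = 86.72 − y_svg.

Shape 1 is a rectangle drawn with `<path>`. Its stroke #0000ff means cut at S771, F778. After flipping Y the toolpath is (28.62,50.22) → (78.98,50.22) → (78.98,24.24) → (28.62,24.24) → (28.62,50.22), returning to the start.

Shape 2 is a quadratic bezier drawn with `<path>`. Its stroke #0000ff means cut at S771, F778. After flipping Y the toolpath is (60.41,66.14) → (65.28,70.49) → (65.82,73.00) → (62.02,73.69) → (53.90,72.56) → (41.44,69.59).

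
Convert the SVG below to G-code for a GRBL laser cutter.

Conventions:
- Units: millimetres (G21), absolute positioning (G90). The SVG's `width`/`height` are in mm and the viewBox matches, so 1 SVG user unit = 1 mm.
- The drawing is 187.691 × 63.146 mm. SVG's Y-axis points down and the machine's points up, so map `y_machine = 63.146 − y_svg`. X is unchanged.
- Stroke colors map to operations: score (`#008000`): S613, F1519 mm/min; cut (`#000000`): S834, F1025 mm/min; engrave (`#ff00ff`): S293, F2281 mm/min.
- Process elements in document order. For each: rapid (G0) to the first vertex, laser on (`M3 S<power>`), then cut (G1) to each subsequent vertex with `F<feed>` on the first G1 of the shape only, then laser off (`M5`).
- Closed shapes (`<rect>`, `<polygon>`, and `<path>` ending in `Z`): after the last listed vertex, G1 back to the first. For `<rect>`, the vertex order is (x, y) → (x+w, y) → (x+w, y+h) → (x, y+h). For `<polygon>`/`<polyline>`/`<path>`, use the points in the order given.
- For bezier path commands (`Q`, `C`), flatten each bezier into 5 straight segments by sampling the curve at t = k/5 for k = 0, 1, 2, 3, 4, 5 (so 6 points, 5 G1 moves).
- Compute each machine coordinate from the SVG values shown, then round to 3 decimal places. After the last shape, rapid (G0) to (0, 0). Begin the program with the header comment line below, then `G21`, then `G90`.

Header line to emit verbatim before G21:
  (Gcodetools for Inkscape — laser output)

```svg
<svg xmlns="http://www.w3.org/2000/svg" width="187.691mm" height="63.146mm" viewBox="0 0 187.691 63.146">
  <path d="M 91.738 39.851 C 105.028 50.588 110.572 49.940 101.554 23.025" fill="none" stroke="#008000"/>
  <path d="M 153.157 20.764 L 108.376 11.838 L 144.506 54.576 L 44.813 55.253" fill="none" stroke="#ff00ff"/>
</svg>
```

(Gcodetools for Inkscape — laser output)
G21
G90
G0 X91.738 Y23.295
M3 S613
G1 X98.728 Y18.338 F1519
G1 X103.532 Y16.828
G1 X105.822 Y19.479
G1 X105.272 Y27.005
G1 X101.554 Y40.121
M5
G0 X153.157 Y42.382
M3 S293
G1 X108.376 Y51.308 F2281
G1 X144.506 Y8.570
G1 X44.813 Y7.893
M5
G0 X0.000 Y0.000

viewBox `0 0 187.691 63.146` with mm width/height → 1 unit = 1 mm. Flip: y_m = 63.146 − y_svg.

**Shape 1** — `<path>` cubic bezier, stroke `#008000` → score (S613, F1519). Control points (SVG): P0=(91.738,39.851), P1=(105.028,50.588), P2=(110.572,49.940), P3=(101.554,23.025); sampled at t=k/5. Machine vertices: (91.738,23.295) → (98.728,18.338) → (103.532,16.828) → (105.822,19.479) → (105.272,27.005) → (101.554,40.121). Open path.

**Shape 2** — `<path>` open polyline, stroke `#ff00ff` → engrave (S293, F2281). Machine vertices: (153.157,42.382) → (108.376,51.308) → (144.506,8.570) → (44.813,7.893). Open path.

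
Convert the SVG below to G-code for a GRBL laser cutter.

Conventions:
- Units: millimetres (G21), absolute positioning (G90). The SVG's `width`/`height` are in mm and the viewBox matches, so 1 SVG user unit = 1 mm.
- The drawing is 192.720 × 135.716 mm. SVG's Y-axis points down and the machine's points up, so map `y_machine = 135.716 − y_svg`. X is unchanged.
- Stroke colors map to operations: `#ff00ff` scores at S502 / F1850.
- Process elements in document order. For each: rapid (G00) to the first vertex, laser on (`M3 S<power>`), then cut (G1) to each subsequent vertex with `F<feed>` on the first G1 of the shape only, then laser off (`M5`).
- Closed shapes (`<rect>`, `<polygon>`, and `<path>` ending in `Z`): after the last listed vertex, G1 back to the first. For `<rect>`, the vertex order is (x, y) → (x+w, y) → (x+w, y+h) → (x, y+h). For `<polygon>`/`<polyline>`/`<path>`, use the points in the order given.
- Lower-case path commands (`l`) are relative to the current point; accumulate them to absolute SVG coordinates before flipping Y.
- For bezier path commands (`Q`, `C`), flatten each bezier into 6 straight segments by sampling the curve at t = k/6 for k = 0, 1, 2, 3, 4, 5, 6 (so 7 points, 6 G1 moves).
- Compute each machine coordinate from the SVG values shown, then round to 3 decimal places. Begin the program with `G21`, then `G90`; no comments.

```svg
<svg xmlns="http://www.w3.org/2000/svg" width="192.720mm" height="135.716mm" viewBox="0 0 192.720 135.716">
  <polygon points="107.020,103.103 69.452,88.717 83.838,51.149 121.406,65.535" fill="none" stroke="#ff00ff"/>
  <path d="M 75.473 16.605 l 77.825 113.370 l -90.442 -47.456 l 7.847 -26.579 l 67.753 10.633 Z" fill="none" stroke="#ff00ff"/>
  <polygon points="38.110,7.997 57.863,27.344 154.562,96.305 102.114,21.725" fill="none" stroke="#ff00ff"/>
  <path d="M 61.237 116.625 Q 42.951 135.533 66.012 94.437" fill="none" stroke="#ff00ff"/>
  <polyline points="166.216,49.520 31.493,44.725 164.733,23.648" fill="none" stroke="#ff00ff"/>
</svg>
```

viewBox `0 0 192.720 135.716` with mm width/height → 1 unit = 1 mm. Flip: y_m = 135.716 − y_svg.

**Shape 1** — `<polygon>` regular polygon, stroke `#ff00ff` → score (S502, F1850). Machine vertices: (107.020,32.613) → (69.452,46.999) → (83.838,84.567) → (121.406,70.181) → (107.020,32.613). Closed: final G1 returns to the first vertex.

**Shape 2** — `<path>` closed polygon, stroke `#ff00ff` → score (S502, F1850). Machine vertices: (75.473,119.111) → (153.298,5.741) → (62.856,53.197) → (70.703,79.776) → (138.456,69.143) → (75.473,119.111). Closed: final G1 returns to the first vertex.

**Shape 3** — `<polygon>` closed polygon, stroke `#ff00ff` → score (S502, F1850). Machine vertices: (38.110,127.719) → (57.863,108.372) → (154.562,39.411) → (102.114,113.991) → (38.110,127.719). Closed: final G1 returns to the first vertex.

**Shape 4** — `<path>` quadratic bezier, stroke `#ff00ff` → score (S502, F1850). Control points (SVG): P0=(61.237,116.625), P1=(42.951,135.533), P2=(66.012,94.437); sampled at t=k/6. Machine vertices: (61.237,19.091) → (56.290,14.455) → (53.640,13.153) → (53.288,15.184) → (55.232,20.549) → (59.474,29.247) → (66.012,41.279). Open path.

**Shape 5** — `<polyline>` open polyline, stroke `#ff00ff` → score (S502, F1850). Machine vertices: (166.216,86.196) → (31.493,90.991) → (164.733,112.068). Open path.

G21
G90
G00 X107.020 Y32.613
M3 S502
G1 X69.452 Y46.999 F1850
G1 X83.838 Y84.567
G1 X121.406 Y70.181
G1 X107.020 Y32.613
M5
G00 X75.473 Y119.111
M3 S502
G1 X153.298 Y5.741 F1850
G1 X62.856 Y53.197
G1 X70.703 Y79.776
G1 X138.456 Y69.143
G1 X75.473 Y119.111
M5
G00 X38.110 Y127.719
M3 S502
G1 X57.863 Y108.372 F1850
G1 X154.562 Y39.411
G1 X102.114 Y113.991
G1 X38.110 Y127.719
M5
G00 X61.237 Y19.091
M3 S502
G1 X56.290 Y14.455 F1850
G1 X53.640 Y13.153
G1 X53.288 Y15.184
G1 X55.232 Y20.549
G1 X59.474 Y29.247
G1 X66.012 Y41.279
M5
G00 X166.216 Y86.196
M3 S502
G1 X31.493 Y90.991 F1850
G1 X164.733 Y112.068
M5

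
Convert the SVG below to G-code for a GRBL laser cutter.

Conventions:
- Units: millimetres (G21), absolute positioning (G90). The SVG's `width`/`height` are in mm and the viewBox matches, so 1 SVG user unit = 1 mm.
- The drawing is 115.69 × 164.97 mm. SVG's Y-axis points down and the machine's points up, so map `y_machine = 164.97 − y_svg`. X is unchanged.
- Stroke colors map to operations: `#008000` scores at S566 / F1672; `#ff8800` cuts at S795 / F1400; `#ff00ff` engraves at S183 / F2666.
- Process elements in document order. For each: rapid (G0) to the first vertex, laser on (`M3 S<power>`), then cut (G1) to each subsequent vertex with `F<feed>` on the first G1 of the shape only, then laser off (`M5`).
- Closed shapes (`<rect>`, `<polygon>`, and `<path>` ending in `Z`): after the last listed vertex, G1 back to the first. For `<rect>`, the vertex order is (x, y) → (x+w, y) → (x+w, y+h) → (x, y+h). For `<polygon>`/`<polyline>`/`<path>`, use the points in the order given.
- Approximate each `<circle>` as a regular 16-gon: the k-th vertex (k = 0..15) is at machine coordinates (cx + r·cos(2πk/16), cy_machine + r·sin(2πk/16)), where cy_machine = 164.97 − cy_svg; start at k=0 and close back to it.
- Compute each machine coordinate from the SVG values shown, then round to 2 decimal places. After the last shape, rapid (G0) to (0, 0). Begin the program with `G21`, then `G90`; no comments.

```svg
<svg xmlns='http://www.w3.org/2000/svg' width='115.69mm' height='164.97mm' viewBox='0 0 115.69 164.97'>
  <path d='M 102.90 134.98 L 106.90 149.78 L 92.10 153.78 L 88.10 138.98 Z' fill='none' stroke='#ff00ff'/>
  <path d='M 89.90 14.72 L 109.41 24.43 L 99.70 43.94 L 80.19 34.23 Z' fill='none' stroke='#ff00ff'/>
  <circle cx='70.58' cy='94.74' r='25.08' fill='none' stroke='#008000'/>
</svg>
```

1 u = 1 mm; y_m = 164.97 − y.

[1] `<path>` regular polygon, #ff00ff→engrave S183 F2666: (102.90,29.99) → (106.90,15.19) → (92.10,11.19) → (88.10,25.99) → (102.90,29.99) (closed)

[2] `<path>` regular polygon, #ff00ff→engrave S183 F2666: (89.90,150.25) → (109.41,140.54) → (99.70,121.03) → (80.19,130.74) → (89.90,150.25) (closed)

[3] `<circle>` circle, #008000→score S566 F1672: (95.66,70.23) → (93.75,79.83) → (88.31,87.96) → (80.18,93.40) → (70.58,95.31) → (60.98,93.40) → (52.85,87.96) → (47.41,79.83) → (45.50,70.23) → (47.41,60.63) → (52.85,52.50) → (60.98,47.06) → (70.58,45.15) → (80.18,47.06) → (88.31,52.50) → (93.75,60.63) → (95.66,70.23) (closed)

G21
G90
G0 X102.90 Y29.99
M3 S183
G1 X106.90 Y15.19 F2666
G1 X92.10 Y11.19
G1 X88.10 Y25.99
G1 X102.90 Y29.99
M5
G0 X89.90 Y150.25
M3 S183
G1 X109.41 Y140.54 F2666
G1 X99.70 Y121.03
G1 X80.19 Y130.74
G1 X89.90 Y150.25
M5
G0 X95.66 Y70.23
M3 S566
G1 X93.75 Y79.83 F1672
G1 X88.31 Y87.96
G1 X80.18 Y93.40
G1 X70.58 Y95.31
G1 X60.98 Y93.40
G1 X52.85 Y87.96
G1 X47.41 Y79.83
G1 X45.50 Y70.23
G1 X47.41 Y60.63
G1 X52.85 Y52.50
G1 X60.98 Y47.06
G1 X70.58 Y45.15
G1 X80.18 Y47.06
G1 X88.31 Y52.50
G1 X93.75 Y60.63
G1 X95.66 Y70.23
M5
G0 X0.00 Y0.00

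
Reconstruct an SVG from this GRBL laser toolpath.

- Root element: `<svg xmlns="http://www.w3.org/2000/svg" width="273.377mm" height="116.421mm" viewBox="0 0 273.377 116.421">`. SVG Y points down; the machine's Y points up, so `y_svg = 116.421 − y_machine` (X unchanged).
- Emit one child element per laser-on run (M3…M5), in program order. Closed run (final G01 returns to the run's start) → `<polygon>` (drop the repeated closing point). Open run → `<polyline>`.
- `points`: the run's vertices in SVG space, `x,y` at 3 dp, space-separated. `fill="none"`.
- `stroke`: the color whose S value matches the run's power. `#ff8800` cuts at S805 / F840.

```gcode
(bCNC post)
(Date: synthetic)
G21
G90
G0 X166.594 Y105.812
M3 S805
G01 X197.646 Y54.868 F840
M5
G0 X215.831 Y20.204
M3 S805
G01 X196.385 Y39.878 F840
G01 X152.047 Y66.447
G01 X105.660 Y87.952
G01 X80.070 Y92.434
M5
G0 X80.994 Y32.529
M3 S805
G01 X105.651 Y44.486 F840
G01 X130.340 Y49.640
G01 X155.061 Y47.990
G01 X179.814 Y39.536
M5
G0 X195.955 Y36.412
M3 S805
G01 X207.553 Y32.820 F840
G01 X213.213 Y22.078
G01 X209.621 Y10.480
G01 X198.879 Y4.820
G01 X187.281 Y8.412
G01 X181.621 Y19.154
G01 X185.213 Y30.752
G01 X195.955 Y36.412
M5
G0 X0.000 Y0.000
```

Machine Y-up, SVG Y-down with viewBox height 116.421, so y_svg = 116.421 − y_machine; X carries over. Every run uses S805, so all elements get stroke `#ff8800` (cut).

Run 1: The run is open, so emit a `<polyline>` with points (Y-flipped): 166.594,10.609 197.646,61.553.

Run 2: The run is open, so emit a `<polyline>` with points (Y-flipped): 215.831,96.217 196.385,76.543 152.047,49.974 105.660,28.469 80.070,23.987.

Run 3: The run is open, so emit a `<polyline>` with points (Y-flipped): 80.994,83.892 105.651,71.935 130.340,66.781 155.061,68.431 179.814,76.885.

Run 4: The run returns to its start, so emit a `<polygon>` with points (Y-flipped): 195.955,80.009 207.553,83.601 213.213,94.343 209.621,105.941 198.879,111.601 187.281,108.009 181.621,97.267 185.213,85.669.

<svg xmlns="http://www.w3.org/2000/svg" width="273.377mm" height="116.421mm" viewBox="0 0 273.377 116.421">
  <polyline points="166.594,10.609 197.646,61.553" fill="none" stroke="#ff8800"/>
  <polyline points="215.831,96.217 196.385,76.543 152.047,49.974 105.660,28.469 80.070,23.987" fill="none" stroke="#ff8800"/>
  <polyline points="80.994,83.892 105.651,71.935 130.340,66.781 155.061,68.431 179.814,76.885" fill="none" stroke="#ff8800"/>
  <polygon points="195.955,80.009 207.553,83.601 213.213,94.343 209.621,105.941 198.879,111.601 187.281,108.009 181.621,97.267 185.213,85.669" fill="none" stroke="#ff8800"/>
</svg>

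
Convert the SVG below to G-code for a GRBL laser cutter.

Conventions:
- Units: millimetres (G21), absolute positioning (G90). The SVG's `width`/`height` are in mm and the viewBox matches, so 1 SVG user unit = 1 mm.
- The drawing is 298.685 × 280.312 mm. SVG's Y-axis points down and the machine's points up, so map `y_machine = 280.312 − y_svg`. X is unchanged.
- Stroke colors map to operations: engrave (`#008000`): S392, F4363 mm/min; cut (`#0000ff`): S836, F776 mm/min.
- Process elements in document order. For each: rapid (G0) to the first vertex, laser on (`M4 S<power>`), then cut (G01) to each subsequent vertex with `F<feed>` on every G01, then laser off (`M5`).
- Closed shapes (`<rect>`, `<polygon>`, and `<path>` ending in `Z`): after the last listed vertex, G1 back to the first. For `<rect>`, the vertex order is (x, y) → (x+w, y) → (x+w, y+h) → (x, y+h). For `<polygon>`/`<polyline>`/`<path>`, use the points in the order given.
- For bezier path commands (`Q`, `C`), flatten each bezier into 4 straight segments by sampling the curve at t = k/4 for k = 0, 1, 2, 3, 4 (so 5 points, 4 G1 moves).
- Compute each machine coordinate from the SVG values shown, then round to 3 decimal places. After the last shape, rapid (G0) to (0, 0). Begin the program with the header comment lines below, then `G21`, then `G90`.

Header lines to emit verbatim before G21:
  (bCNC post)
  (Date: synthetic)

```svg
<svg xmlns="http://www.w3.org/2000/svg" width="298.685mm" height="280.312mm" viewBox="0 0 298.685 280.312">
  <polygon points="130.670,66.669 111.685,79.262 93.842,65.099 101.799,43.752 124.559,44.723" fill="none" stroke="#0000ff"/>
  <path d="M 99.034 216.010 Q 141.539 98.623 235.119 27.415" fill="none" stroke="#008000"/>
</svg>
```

Since the viewBox matches the mm dimensions, user units are millimetres directly. The only transform is the Y-flip y_m = 280.312 − y_svg.

Shape 1 is a regular polygon drawn with `<polygon>`. Its stroke #0000ff means cut at S836, F776. After flipping Y the toolpath is (130.670,213.643) → (111.685,201.050) → (93.842,215.213) → (101.799,236.560) → (124.559,235.589) → (130.670,213.643), returning to the start.

Shape 2 is a quadratic bezier drawn with `<path>`. Its stroke #008000 means engrave at S392, F4363. After flipping Y the toolpath is (99.034,64.302) → (123.479,120.109) → (154.308,170.144) → (191.521,214.407) → (235.119,252.897).

(bCNC post)
(Date: synthetic)
G21
G90
G0 X130.670 Y213.643
M4 S836
G01 X111.685 Y201.050 F776
G01 X93.842 Y215.213 F776
G01 X101.799 Y236.560 F776
G01 X124.559 Y235.589 F776
G01 X130.670 Y213.643 F776
M5
G0 X99.034 Y64.302
M4 S392
G01 X123.479 Y120.109 F4363
G01 X154.308 Y170.144 F4363
G01 X191.521 Y214.407 F4363
G01 X235.119 Y252.897 F4363
M5
G0 X0.000 Y0.000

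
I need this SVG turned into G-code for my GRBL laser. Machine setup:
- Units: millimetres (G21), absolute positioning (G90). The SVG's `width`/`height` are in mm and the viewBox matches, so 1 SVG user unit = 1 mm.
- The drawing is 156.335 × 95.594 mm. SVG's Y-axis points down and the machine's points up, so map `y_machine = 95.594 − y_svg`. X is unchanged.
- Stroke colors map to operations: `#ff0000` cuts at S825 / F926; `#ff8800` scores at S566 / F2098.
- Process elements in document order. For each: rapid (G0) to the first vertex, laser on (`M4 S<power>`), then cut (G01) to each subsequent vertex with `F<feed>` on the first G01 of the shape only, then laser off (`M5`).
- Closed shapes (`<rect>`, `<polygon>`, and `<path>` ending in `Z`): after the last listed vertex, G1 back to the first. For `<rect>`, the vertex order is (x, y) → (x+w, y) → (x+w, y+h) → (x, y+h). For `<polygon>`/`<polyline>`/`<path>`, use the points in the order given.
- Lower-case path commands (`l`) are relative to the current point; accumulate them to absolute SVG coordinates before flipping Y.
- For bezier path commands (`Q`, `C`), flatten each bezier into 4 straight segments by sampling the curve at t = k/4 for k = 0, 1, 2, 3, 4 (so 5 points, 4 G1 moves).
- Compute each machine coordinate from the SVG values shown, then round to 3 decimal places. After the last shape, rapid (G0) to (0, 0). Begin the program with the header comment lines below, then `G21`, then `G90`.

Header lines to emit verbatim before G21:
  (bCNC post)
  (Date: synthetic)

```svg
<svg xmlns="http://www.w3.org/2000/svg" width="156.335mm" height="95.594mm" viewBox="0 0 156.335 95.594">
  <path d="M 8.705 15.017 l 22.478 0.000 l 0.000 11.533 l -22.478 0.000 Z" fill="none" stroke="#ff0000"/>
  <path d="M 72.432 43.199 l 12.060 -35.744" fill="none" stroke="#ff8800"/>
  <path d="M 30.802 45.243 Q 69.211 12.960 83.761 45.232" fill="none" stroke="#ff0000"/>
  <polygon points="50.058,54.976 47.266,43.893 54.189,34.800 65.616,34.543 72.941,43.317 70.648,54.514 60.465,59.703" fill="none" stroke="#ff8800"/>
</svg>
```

(bCNC post)
(Date: synthetic)
G21
G90
G0 X8.705 Y80.577
M4 S825
G01 X31.183 Y80.577 F926
G01 X31.183 Y69.044
G01 X8.705 Y69.044
G01 X8.705 Y80.577
M5
G0 X72.432 Y52.395
M4 S566
G01 X84.492 Y88.139 F2098
M5
G0 X30.802 Y50.351
M4 S825
G01 X48.515 Y62.458 F926
G01 X63.246 Y66.495
G01 X74.995 Y62.463
G01 X83.761 Y50.362
M5
G0 X50.058 Y40.618
M4 S566
G01 X47.266 Y51.701 F2098
G01 X54.189 Y60.794
G01 X65.616 Y61.051
G01 X72.941 Y52.277
G01 X70.648 Y41.080
G01 X60.465 Y35.891
G01 X50.058 Y40.618
M5
G0 X0.000 Y0.000

viewBox `0 0 156.335 95.594` with mm width/height → 1 unit = 1 mm. Flip: y_m = 95.594 − y_svg.

**Shape 1** — `<path>` rectangle, stroke `#ff0000` → cut (S825, F926). Machine vertices: (8.705,80.577) → (31.183,80.577) → (31.183,69.044) → (8.705,69.044) → (8.705,80.577). Closed: final G1 returns to the first vertex.

**Shape 2** — `<path>` line segment, stroke `#ff8800` → score (S566, F2098). Machine vertices: (72.432,52.395) → (84.492,88.139). Open path.

**Shape 3** — `<path>` quadratic bezier, stroke `#ff0000` → cut (S825, F926). Control points (SVG): P0=(30.802,45.243), P1=(69.211,12.960), P2=(83.761,45.232); sampled at t=k/4. Machine vertices: (30.802,50.351) → (48.515,62.458) → (63.246,66.495) → (74.995,62.463) → (83.761,50.362). Open path.

**Shape 4** — `<polygon>` regular polygon, stroke `#ff8800` → score (S566, F2098). Machine vertices: (50.058,40.618) → (47.266,51.701) → (54.189,60.794) → (65.616,61.051) → (72.941,52.277) → (70.648,41.080) → (60.465,35.891) → (50.058,40.618). Closed: final G1 returns to the first vertex.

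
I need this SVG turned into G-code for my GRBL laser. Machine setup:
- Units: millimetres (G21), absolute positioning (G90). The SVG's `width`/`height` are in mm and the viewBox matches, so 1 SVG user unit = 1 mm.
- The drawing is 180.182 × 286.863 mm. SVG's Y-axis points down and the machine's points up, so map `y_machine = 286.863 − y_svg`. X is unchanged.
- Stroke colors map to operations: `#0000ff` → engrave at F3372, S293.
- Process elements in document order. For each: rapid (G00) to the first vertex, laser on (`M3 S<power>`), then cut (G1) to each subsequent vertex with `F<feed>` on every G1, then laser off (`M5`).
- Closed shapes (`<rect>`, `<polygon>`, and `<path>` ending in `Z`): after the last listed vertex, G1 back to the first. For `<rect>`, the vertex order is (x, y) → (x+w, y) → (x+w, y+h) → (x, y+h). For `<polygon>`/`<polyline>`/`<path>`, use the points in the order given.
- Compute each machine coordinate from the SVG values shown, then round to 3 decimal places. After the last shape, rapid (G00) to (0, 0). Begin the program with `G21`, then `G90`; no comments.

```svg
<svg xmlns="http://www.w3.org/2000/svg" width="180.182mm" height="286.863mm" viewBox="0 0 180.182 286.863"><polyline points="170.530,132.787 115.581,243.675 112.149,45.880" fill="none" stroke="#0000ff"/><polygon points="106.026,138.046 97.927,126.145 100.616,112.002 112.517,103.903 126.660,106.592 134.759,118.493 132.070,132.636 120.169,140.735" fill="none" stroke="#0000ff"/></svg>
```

G21
G90
G00 X170.530 Y154.076
M3 S293
G1 X115.581 Y43.188 F3372
G1 X112.149 Y240.983 F3372
M5
G00 X106.026 Y148.817
M3 S293
G1 X97.927 Y160.718 F3372
G1 X100.616 Y174.861 F3372
G1 X112.517 Y182.960 F3372
G1 X126.660 Y180.271 F3372
G1 X134.759 Y168.370 F3372
G1 X132.070 Y154.227 F3372
G1 X120.169 Y146.128 F3372
G1 X106.026 Y148.817 F3372
M5
G00 X0.000 Y0.000

viewBox `0 0 180.182 286.863` with mm width/height → 1 unit = 1 mm. Flip: y_m = 286.863 − y_svg.

**Shape 1** — `<polyline>` open polyline, stroke `#0000ff` → engrave (S293, F3372). Machine vertices: (170.530,154.076) → (115.581,43.188) → (112.149,240.983). Open path.

**Shape 2** — `<polygon>` regular polygon, stroke `#0000ff` → engrave (S293, F3372). Machine vertices: (106.026,148.817) → (97.927,160.718) → (100.616,174.861) → (112.517,182.960) → (126.660,180.271) → (134.759,168.370) → (132.070,154.227) → (120.169,146.128) → (106.026,148.817). Closed: final G1 returns to the first vertex.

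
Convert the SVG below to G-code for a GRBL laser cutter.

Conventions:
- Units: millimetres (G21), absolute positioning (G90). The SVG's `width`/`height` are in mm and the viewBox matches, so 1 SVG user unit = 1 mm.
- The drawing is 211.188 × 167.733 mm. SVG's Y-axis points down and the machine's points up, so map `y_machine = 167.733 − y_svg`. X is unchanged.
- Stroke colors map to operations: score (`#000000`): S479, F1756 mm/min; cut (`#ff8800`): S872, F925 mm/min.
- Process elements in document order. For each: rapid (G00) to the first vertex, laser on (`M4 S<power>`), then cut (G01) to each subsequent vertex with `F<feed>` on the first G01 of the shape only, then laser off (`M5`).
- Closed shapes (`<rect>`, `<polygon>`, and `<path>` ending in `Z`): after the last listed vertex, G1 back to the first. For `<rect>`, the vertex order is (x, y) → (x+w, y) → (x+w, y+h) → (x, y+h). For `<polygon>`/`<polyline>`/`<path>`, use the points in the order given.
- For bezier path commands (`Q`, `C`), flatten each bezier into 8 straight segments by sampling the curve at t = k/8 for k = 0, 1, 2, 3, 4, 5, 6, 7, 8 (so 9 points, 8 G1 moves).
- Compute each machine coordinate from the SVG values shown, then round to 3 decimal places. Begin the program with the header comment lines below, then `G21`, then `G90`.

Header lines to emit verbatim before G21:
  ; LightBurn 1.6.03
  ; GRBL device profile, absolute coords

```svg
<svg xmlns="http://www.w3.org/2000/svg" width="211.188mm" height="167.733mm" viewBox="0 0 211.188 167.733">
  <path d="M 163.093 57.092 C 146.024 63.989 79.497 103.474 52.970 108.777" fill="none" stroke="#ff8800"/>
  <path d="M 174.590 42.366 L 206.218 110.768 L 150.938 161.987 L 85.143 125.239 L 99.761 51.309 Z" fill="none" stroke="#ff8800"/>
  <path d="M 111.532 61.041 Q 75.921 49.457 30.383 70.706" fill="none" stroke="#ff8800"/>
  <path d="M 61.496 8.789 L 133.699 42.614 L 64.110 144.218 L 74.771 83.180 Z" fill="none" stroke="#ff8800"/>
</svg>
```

Since the viewBox matches the mm dimensions, user units are millimetres directly. The only transform is the Y-flip y_m = 167.733 − y_svg.

Shape 1 is a cubic bezier drawn with `<path>`. Its stroke #ff8800 means cut at S872, F925. After flipping Y the toolpath is (163.093,110.641) → (154.549,106.657) → (142.416,100.401) → (127.743,92.655) → (111.578,84.201) → (94.970,75.821) → (78.967,68.299) → (64.618,62.416) → (52.970,58.956).

Shape 2 is a regular polygon drawn with `<path>`. Its stroke #ff8800 means cut at S872, F925. After flipping Y the toolpath is (174.590,125.367) → (206.218,56.965) → (150.938,5.746) → (85.143,42.494) → (99.761,116.424) → (174.590,125.367), returning to the start.

Shape 3 is a quadratic bezier drawn with `<path>`. Its stroke #ff8800 means cut at S872, F925. After flipping Y the toolpath is (111.532,106.692) → (102.474,109.075) → (93.106,110.432) → (83.428,110.763) → (73.439,110.068) → (63.141,108.347) → (52.532,105.599) → (41.612,101.826) → (30.383,97.027).

Shape 4 is a closed polygon drawn with `<path>`. Its stroke #ff8800 means cut at S872, F925. After flipping Y the toolpath is (61.496,158.944) → (133.699,125.119) → (64.110,23.515) → (74.771,84.553) → (61.496,158.944), returning to the start.

; LightBurn 1.6.03
; GRBL device profile, absolute coords
G21
G90
G00 X163.093 Y110.641
M4 S872
G01 X154.549 Y106.657 F925
G01 X142.416 Y100.401
G01 X127.743 Y92.655
G01 X111.578 Y84.201
G01 X94.970 Y75.821
G01 X78.967 Y68.299
G01 X64.618 Y62.416
G01 X52.970 Y58.956
M5
G00 X174.590 Y125.367
M4 S872
G01 X206.218 Y56.965 F925
G01 X150.938 Y5.746
G01 X85.143 Y42.494
G01 X99.761 Y116.424
G01 X174.590 Y125.367
M5
G00 X111.532 Y106.692
M4 S872
G01 X102.474 Y109.075 F925
G01 X93.106 Y110.432
G01 X83.428 Y110.763
G01 X73.439 Y110.068
G01 X63.141 Y108.347
G01 X52.532 Y105.599
G01 X41.612 Y101.826
G01 X30.383 Y97.027
M5
G00 X61.496 Y158.944
M4 S872
G01 X133.699 Y125.119 F925
G01 X64.110 Y23.515
G01 X74.771 Y84.553
G01 X61.496 Y158.944
M5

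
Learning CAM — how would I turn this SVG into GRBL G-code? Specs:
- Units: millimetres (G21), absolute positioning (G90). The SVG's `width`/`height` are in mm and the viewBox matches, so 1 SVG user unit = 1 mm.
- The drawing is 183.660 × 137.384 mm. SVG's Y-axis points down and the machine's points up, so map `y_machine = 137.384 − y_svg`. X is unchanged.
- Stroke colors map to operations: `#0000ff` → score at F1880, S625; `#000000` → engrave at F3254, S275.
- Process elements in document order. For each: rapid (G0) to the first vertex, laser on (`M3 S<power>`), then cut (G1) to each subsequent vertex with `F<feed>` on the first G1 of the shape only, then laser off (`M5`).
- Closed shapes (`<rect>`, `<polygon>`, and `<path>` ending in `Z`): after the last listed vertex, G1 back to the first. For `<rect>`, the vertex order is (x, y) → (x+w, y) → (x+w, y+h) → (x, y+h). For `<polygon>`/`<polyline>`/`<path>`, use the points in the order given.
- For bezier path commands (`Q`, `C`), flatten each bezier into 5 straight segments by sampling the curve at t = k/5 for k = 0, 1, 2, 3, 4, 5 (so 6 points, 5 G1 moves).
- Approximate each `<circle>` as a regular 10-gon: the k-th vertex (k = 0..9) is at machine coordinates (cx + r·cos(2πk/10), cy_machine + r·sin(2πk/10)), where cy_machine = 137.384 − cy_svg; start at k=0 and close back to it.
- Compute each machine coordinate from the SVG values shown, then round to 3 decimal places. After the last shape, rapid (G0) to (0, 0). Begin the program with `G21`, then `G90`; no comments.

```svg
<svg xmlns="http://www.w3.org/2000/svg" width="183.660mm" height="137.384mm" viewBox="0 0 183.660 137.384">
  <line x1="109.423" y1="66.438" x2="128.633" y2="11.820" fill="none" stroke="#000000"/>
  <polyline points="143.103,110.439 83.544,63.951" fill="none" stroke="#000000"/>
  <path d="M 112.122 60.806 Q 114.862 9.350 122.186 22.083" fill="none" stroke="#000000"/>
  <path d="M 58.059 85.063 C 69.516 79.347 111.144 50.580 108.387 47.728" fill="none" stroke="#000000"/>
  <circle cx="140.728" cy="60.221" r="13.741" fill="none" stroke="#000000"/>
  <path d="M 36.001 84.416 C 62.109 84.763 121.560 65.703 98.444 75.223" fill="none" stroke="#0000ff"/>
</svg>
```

Since the viewBox matches the mm dimensions, user units are millimetres directly. The only transform is the Y-flip y_m = 137.384 − y_svg.

Shape 1 is a line segment drawn with `<line>`. Its stroke #000000 means engrave at S275, F3254. After flipping Y the toolpath is (109.423,70.946) → (128.633,125.564).

Shape 2 is a line segment drawn with `<polyline>`. Its stroke #000000 means engrave at S275, F3254. After flipping Y the toolpath is (143.103,26.945) → (83.544,73.433).

Shape 3 is a quadratic bezier drawn with `<path>`. Its stroke #000000 means engrave at S275, F3254. After flipping Y the toolpath is (112.122,76.578) → (113.401,94.593) → (115.047,107.473) → (117.060,115.217) → (119.440,117.827) → (122.186,115.301).

Shape 4 is a cubic bezier drawn with `<path>`. Its stroke #000000 means engrave at S275, F3254. After flipping Y the toolpath is (58.059,52.321) → (67.957,58.125) → (81.518,67.111) → (95.162,76.928) → (105.311,85.227) → (108.387,89.656).

Shape 5 is a circle drawn with `<circle>`. Its stroke #000000 means engrave at S275, F3254. After flipping Y the toolpath is (154.469,77.163) → (151.845,85.240) → (144.974,90.231) → (136.482,90.231) → (129.611,85.240) → (126.987,77.163) → (129.611,69.086) → (136.482,64.095) → (144.974,64.095) → (151.845,69.086) → (154.469,77.163), returning to the start.

Shape 6 is a cubic bezier drawn with `<path>`. Its stroke #0000ff means score at S625, F1880. After flipping Y the toolpath is (36.001,52.968) → (54.740,54.705) → (75.917,58.796) → (93.969,62.938) → (103.333,64.827) → (98.444,62.161).

G21
G90
G0 X109.423 Y70.946
M3 S275
G1 X128.633 Y125.564 F3254
M5
G0 X143.103 Y26.945
M3 S275
G1 X83.544 Y73.433 F3254
M5
G0 X112.122 Y76.578
M3 S275
G1 X113.401 Y94.593 F3254
G1 X115.047 Y107.473
G1 X117.060 Y115.217
G1 X119.440 Y117.827
G1 X122.186 Y115.301
M5
G0 X58.059 Y52.321
M3 S275
G1 X67.957 Y58.125 F3254
G1 X81.518 Y67.111
G1 X95.162 Y76.928
G1 X105.311 Y85.227
G1 X108.387 Y89.656
M5
G0 X154.469 Y77.163
M3 S275
G1 X151.845 Y85.240 F3254
G1 X144.974 Y90.231
G1 X136.482 Y90.231
G1 X129.611 Y85.240
G1 X126.987 Y77.163
G1 X129.611 Y69.086
G1 X136.482 Y64.095
G1 X144.974 Y64.095
G1 X151.845 Y69.086
G1 X154.469 Y77.163
M5
G0 X36.001 Y52.968
M3 S625
G1 X54.740 Y54.705 F1880
G1 X75.917 Y58.796
G1 X93.969 Y62.938
G1 X103.333 Y64.827
G1 X98.444 Y62.161
M5
G0 X0.000 Y0.000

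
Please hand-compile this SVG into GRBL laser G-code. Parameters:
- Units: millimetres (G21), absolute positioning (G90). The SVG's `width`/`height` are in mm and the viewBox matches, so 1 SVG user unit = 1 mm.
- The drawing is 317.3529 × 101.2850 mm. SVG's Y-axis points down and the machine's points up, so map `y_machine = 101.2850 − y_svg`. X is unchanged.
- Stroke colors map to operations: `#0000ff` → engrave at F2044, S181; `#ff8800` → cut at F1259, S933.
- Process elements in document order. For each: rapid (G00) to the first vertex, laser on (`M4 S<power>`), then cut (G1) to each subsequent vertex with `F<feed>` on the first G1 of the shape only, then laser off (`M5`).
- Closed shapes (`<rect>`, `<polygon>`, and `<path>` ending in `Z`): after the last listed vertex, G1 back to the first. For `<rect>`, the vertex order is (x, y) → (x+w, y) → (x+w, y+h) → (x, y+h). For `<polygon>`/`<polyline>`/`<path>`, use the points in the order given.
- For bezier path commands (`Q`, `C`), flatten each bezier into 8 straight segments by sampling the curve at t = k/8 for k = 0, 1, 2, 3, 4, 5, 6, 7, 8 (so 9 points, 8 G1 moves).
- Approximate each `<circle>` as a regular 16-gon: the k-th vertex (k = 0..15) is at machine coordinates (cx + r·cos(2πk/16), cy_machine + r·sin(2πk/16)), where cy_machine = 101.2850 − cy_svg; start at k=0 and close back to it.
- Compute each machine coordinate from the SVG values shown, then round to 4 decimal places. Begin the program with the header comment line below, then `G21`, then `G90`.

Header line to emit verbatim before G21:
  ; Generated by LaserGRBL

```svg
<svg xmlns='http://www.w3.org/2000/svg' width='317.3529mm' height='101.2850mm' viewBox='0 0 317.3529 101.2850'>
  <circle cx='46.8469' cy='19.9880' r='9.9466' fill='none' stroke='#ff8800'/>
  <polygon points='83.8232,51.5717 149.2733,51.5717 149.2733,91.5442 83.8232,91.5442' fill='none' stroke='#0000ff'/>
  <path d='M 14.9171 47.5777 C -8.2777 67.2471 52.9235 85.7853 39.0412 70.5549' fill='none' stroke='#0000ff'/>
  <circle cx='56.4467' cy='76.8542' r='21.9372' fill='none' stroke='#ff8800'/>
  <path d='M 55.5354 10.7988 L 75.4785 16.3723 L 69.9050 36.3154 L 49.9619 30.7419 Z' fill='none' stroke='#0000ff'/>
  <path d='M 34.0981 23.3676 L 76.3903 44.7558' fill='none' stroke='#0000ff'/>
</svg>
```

viewBox `0 0 317.3529 101.2850` with mm width/height → 1 unit = 1 mm. Flip: y_m = 101.2850 − y_svg.

**Shape 1** — `<circle>` circle, stroke `#ff8800` → cut (S933, F1259). Machine vertices: (56.7935,81.2970) → (56.0364,85.1034) → (53.8802,88.3303) → (50.6533,90.4865) → (46.8469,91.2436) → (43.0405,90.4865) → (39.8136,88.3303) → (37.6574,85.1034) → (36.9003,81.2970) → (37.6574,77.4906) → (39.8136,74.2637) → (43.0405,72.1075) → (46.8469,71.3504) → (50.6533,72.1075) → (53.8802,74.2637) → (56.0364,77.4906) → (56.7935,81.2970). Closed: final G1 returns to the first vertex.

**Shape 2** — `<polygon>` rectangle, stroke `#0000ff` → engrave (S181, F2044). Machine vertices: (83.8232,49.7133) → (149.2733,49.7133) → (149.2733,9.7408) → (83.8232,9.7408) → (83.8232,49.7133). Closed: final G1 returns to the first vertex.

**Shape 3** — `<path>` cubic bezier, stroke `#0000ff` → engrave (S181, F2044). Control points (SVG): P0=(14.9171,47.5777), P1=(-8.2777,67.2471), P2=(52.9235,85.7853), P3=(39.0412,70.5549); sampled at t=k/8. Machine vertices: (14.9171,53.7073) → (9.8636,46.4480) → (10.8534,39.6773) → (16.0175,33.7776) → (23.4870,29.1313) → (31.3930,26.1209) → (37.8666,25.1290) → (41.0390,26.5379) → (39.0412,30.7301). Open path.

**Shape 4** — `<circle>` circle, stroke `#ff8800` → cut (S933, F1259). Machine vertices: (78.3839,24.4308) → (76.7140,32.8258) → (71.9586,39.9427) → (64.8417,44.6981) → (56.4467,46.3680) → (48.0517,44.6981) → (40.9348,39.9427) → (36.1794,32.8258) → (34.5095,24.4308) → (36.1794,16.0358) → (40.9348,8.9189) → (48.0517,4.1635) → (56.4467,2.4936) → (64.8417,4.1635) → (71.9586,8.9189) → (76.7140,16.0358) → (78.3839,24.4308). Closed: final G1 returns to the first vertex.

**Shape 5** — `<path>` regular polygon, stroke `#0000ff` → engrave (S181, F2044). Machine vertices: (55.5354,90.4862) → (75.4785,84.9127) → (69.9050,64.9696) → (49.9619,70.5431) → (55.5354,90.4862). Closed: final G1 returns to the first vertex.

**Shape 6** — `<path>` line segment, stroke `#0000ff` → engrave (S181, F2044). Machine vertices: (34.0981,77.9174) → (76.3903,56.5292). Open path.

; Generated by LaserGRBL
G21
G90
G00 X56.7935 Y81.2970
M4 S933
G1 X56.0364 Y85.1034 F1259
G1 X53.8802 Y88.3303
G1 X50.6533 Y90.4865
G1 X46.8469 Y91.2436
G1 X43.0405 Y90.4865
G1 X39.8136 Y88.3303
G1 X37.6574 Y85.1034
G1 X36.9003 Y81.2970
G1 X37.6574 Y77.4906
G1 X39.8136 Y74.2637
G1 X43.0405 Y72.1075
G1 X46.8469 Y71.3504
G1 X50.6533 Y72.1075
G1 X53.8802 Y74.2637
G1 X56.0364 Y77.4906
G1 X56.7935 Y81.2970
M5
G00 X83.8232 Y49.7133
M4 S181
G1 X149.2733 Y49.7133 F2044
G1 X149.2733 Y9.7408
G1 X83.8232 Y9.7408
G1 X83.8232 Y49.7133
M5
G00 X14.9171 Y53.7073
M4 S181
G1 X9.8636 Y46.4480 F2044
G1 X10.8534 Y39.6773
G1 X16.0175 Y33.7776
G1 X23.4870 Y29.1313
G1 X31.3930 Y26.1209
G1 X37.8666 Y25.1290
G1 X41.0390 Y26.5379
G1 X39.0412 Y30.7301
M5
G00 X78.3839 Y24.4308
M4 S933
G1 X76.7140 Y32.8258 F1259
G1 X71.9586 Y39.9427
G1 X64.8417 Y44.6981
G1 X56.4467 Y46.3680
G1 X48.0517 Y44.6981
G1 X40.9348 Y39.9427
G1 X36.1794 Y32.8258
G1 X34.5095 Y24.4308
G1 X36.1794 Y16.0358
G1 X40.9348 Y8.9189
G1 X48.0517 Y4.1635
G1 X56.4467 Y2.4936
G1 X64.8417 Y4.1635
G1 X71.9586 Y8.9189
G1 X76.7140 Y16.0358
G1 X78.3839 Y24.4308
M5
G00 X55.5354 Y90.4862
M4 S181
G1 X75.4785 Y84.9127 F2044
G1 X69.9050 Y64.9696
G1 X49.9619 Y70.5431
G1 X55.5354 Y90.4862
M5
G00 X34.0981 Y77.9174
M4 S181
G1 X76.3903 Y56.5292 F2044
M5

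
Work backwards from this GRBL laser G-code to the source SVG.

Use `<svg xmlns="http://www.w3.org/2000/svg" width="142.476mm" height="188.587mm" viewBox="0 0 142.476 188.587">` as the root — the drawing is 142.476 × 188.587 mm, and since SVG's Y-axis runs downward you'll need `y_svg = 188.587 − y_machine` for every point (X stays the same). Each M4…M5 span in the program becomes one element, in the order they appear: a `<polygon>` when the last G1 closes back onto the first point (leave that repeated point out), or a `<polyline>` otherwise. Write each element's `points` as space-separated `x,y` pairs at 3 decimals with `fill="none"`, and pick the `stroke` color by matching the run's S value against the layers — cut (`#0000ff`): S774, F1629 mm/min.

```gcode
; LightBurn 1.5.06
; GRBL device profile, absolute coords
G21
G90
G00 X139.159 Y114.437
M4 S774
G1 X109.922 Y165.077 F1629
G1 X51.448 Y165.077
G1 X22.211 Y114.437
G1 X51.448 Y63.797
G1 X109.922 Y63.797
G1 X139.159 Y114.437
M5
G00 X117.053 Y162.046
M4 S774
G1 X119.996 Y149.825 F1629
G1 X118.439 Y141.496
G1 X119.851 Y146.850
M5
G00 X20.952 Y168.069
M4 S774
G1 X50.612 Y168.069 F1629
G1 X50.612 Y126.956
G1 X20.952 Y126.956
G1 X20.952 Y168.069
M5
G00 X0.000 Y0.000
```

Each laser-on run becomes one SVG element. Flip Y back into SVG space with y_svg = 188.587 − y_machine. Every run uses S774, so all elements get stroke `#0000ff` (cut).

Run 1: The run returns to its start, so emit a `<polygon>` with points (Y-flipped): 139.159,74.150 109.922,23.510 51.448,23.510 22.211,74.150 51.448,124.790 109.922,124.790.

Run 2: The run is open, so emit a `<polyline>` with points (Y-flipped): 117.053,26.541 119.996,38.762 118.439,47.091 119.851,41.737.

Run 3: The run returns to its start, so emit a `<polygon>` with points (Y-flipped): 20.952,20.518 50.612,20.518 50.612,61.631 20.952,61.631.

<svg xmlns="http://www.w3.org/2000/svg" width="142.476mm" height="188.587mm" viewBox="0 0 142.476 188.587">
  <polygon points="139.159,74.150 109.922,23.510 51.448,23.510 22.211,74.150 51.448,124.790 109.922,124.790" fill="none" stroke="#0000ff"/>
  <polyline points="117.053,26.541 119.996,38.762 118.439,47.091 119.851,41.737" fill="none" stroke="#0000ff"/>
  <polygon points="20.952,20.518 50.612,20.518 50.612,61.631 20.952,61.631" fill="none" stroke="#0000ff"/>
</svg>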